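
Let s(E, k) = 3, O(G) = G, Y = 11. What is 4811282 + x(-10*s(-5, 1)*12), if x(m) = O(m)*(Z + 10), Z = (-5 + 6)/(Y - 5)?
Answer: 4807622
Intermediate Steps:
Z = 1/6 (Z = (-5 + 6)/(11 - 5) = 1/6 ≈ 0.16667)
x(m) = 61*m/6 (x(m) = m*(1/6 + 10) = m*(61/6) = 61*m/6)
4811282 + x(-10*s(-5, 1)*12) = 4811282 + 61*(-10*3*12)/6 = 4811282 + 61*(-30*12)/6 = 4811282 + (61/6)*(-360) = 4811282 - 3660 = 4807622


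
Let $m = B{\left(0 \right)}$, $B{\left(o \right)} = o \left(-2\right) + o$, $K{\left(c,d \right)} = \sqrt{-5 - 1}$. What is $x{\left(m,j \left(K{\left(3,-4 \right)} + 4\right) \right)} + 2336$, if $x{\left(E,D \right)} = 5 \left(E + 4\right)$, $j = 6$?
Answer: $2356$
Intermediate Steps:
$K{\left(c,d \right)} = i \sqrt{6}$ ($K{\left(c,d \right)} = \sqrt{-6} = i \sqrt{6}$)
$B{\left(o \right)} = - o$ ($B{\left(o \right)} = - 2 o + o = - o$)
$m = 0$ ($m = \left(-1\right) 0 = 0$)
$x{\left(E,D \right)} = 20 + 5 E$ ($x{\left(E,D \right)} = 5 \left(4 + E\right) = 20 + 5 E$)
$x{\left(m,j \left(K{\left(3,-4 \right)} + 4\right) \right)} + 2336 = \left(20 + 5 \cdot 0\right) + 2336 = \left(20 + 0\right) + 2336 = 20 + 2336 = 2356$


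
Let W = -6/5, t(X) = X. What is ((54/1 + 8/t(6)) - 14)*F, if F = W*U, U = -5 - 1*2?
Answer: 1736/5 ≈ 347.20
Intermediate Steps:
U = -7 (U = -5 - 2 = -7)
W = -6/5 (W = -6*1/5 = -6/5 ≈ -1.2000)
F = 42/5 (F = -6/5*(-7) = 42/5 ≈ 8.4000)
((54/1 + 8/t(6)) - 14)*F = ((54/1 + 8/6) - 14)*(42/5) = ((54*1 + 8*(1/6)) - 14)*(42/5) = ((54 + 4/3) - 14)*(42/5) = (166/3 - 14)*(42/5) = (124/3)*(42/5) = 1736/5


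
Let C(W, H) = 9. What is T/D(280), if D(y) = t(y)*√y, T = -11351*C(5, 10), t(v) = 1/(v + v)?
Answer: -408636*√70 ≈ -3.4189e+6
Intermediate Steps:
t(v) = 1/(2*v)
T = -102159 (T = -11351*9 = -102159)
D(y) = 1/(2*√y) (D(y) = (1/(2*y))*√y = 1/(2*√y))
T/D(280) = -102159*4*√70 = -408636*√70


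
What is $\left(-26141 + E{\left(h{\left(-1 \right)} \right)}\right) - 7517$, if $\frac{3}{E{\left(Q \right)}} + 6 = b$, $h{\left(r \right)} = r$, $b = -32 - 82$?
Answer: $- \frac{1346321}{40} \approx -33658.0$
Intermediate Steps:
$b = -114$
$E{\left(Q \right)} = - \frac{1}{40}$ ($E{\left(Q \right)} = \frac{3}{-6 - 114} = \frac{3}{-120} = 3 \left(- \frac{1}{120}\right) = - \frac{1}{40}$)
$\left(-26141 + E{\left(h{\left(-1 \right)} \right)}\right) - 7517 = \left(-26141 - \frac{1}{40}\right) - 7517 = - \frac{1045641}{40} - 7517 = - \frac{1346321}{40}$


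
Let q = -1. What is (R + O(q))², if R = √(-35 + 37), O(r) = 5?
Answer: (5 + √2)² ≈ 41.142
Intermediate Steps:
R = √2 ≈ 1.4142
(R + O(q))² = (√2 + 5)² = (5 + √2)²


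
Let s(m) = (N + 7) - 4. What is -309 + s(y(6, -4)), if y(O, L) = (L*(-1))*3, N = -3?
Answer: -309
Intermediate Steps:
y(O, L) = -3*L (y(O, L) = -L*3 = -3*L)
s(m) = 0 (s(m) = (-3 + 7) - 4 = 4 - 4 = 0)
-309 + s(y(6, -4)) = -309 + 0 = -309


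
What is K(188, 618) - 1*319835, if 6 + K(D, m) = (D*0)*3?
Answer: -319841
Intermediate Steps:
K(D, m) = -6 (K(D, m) = -6 + (D*0)*3 = -6 + 0*3 = -6 + 0 = -6)
K(188, 618) - 1*319835 = -6 - 1*319835 = -6 - 319835 = -319841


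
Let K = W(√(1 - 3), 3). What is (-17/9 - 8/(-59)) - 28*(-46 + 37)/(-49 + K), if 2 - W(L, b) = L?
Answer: 7*(-133*√2 + 25367*I)/(531*(√2 - 47*I)) ≈ -7.1101 + 0.16119*I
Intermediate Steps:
W(L, b) = 2 - L
K = 2 - I*√2 (K = 2 - √(1 - 3) = 2 - √(-2) = 2 - I*√2 ≈ 2.0 - 1.4142*I)
(-17/9 - 8/(-59)) - 28*(-46 + 37)/(-49 + K) = (-17/9 - 8/(-59)) - 28*(-46 + 37)/(-49 + (2 - I*√2)) = (-17*⅑ - 8*(-1/59)) - (-252)/(-47 - I*√2) = (-17/9 + 8/59) + 252/(-47 - I*√2) = -931/531 + 252/(-47 - I*√2)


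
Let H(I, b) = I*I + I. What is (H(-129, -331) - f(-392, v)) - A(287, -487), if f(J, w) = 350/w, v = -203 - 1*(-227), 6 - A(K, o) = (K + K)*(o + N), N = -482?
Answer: -6476575/12 ≈ -5.3972e+5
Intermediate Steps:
H(I, b) = I + I**2 (H(I, b) = I**2 + I = I + I**2)
A(K, o) = 6 - 2*K*(-482 + o) (A(K, o) = 6 - (K + K)*(o - 482) = 6 - 2*K*(-482 + o))
v = 24 (v = -203 + 227 = 24)
(H(-129, -331) - f(-392, v)) - A(287, -487) = (-129*(1 - 129) - 350/24) - (6 + 964*287 - 2*287*(-487)) = (-129*(-128) - 350/24) - (6 + 276668 + 279538) = (16512 - 1*175/12) - 1*556212 = (16512 - 175/12) - 556212 = 197969/12 - 556212 = -6476575/12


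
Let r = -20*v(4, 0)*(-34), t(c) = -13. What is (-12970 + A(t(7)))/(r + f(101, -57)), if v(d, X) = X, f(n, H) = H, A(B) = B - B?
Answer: 12970/57 ≈ 227.54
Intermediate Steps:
A(B) = 0
r = 0 (r = -20*0*(-34) = 0*(-34) = 0)
(-12970 + A(t(7)))/(r + f(101, -57)) = (-12970 + 0)/(0 - 57) = -12970/(-57) = -12970*(-1/57) = 12970/57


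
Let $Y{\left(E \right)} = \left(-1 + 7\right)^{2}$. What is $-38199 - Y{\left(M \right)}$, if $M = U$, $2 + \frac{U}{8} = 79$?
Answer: $-38235$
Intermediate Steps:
$U = 616$ ($U = -16 + 8 \cdot 79 = -16 + 632 = 616$)
$M = 616$
$Y{\left(E \right)} = 36$ ($Y{\left(E \right)} = 6^{2} = 36$)
$-38199 - Y{\left(M \right)} = -38199 - 36 = -38235$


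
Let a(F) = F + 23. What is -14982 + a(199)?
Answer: -14760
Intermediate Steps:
a(F) = 23 + F
-14982 + a(199) = -14982 + (23 + 199) = -14982 + 222 = -14760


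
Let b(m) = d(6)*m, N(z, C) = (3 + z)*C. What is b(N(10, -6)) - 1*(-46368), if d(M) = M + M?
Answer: 45432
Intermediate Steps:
d(M) = 2*M
N(z, C) = C*(3 + z)
b(m) = 12*m (b(m) = (2*6)*m = 12*m)
b(N(10, -6)) - 1*(-46368) = 12*(-6*(3 + 10)) - 1*(-46368) = 12*(-6*13) + 46368 = 12*(-78) + 46368 = -936 + 46368 = 45432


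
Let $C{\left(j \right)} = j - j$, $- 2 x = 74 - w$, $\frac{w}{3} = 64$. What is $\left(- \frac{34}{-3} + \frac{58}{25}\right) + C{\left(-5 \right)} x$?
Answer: $\frac{1024}{75} \approx 13.653$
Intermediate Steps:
$w = 192$ ($w = 3 \cdot 64 = 192$)
$x = 59$ ($x = - \frac{74 - 192}{2} = \left(- \frac{1}{2}\right) \left(-118\right) = 59$)
$C{\left(j \right)} = 0$
$\left(- \frac{34}{-3} + \frac{58}{25}\right) + C{\left(-5 \right)} x = \left(- \frac{34}{-3} + \frac{58}{25}\right) + 0 \cdot 59 = \left(\left(-34\right) \left(- \frac{1}{3}\right) + 58 \cdot \frac{1}{25}\right) + 0 = \left(\frac{34}{3} + \frac{58}{25}\right) + 0 = \frac{1024}{75} + 0 = \frac{1024}{75}$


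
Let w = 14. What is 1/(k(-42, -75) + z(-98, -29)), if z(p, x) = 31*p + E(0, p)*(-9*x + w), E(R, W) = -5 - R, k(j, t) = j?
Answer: -1/4455 ≈ -0.00022447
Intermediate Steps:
z(p, x) = -70 + 31*p + 45*x (z(p, x) = 31*p + (-5 - 1*0)*(-9*x + 14) = 31*p + (-5 + 0)*(14 - 9*x) = 31*p - 5*(14 - 9*x) = 31*p + (-70 + 45*x) = -70 + 31*p + 45*x)
1/(k(-42, -75) + z(-98, -29)) = 1/(-42 + (-70 + 31*(-98) + 45*(-29))) = 1/(-42 + (-70 - 3038 - 1305)) = 1/(-42 - 4413) = 1/(-4455) = -1/4455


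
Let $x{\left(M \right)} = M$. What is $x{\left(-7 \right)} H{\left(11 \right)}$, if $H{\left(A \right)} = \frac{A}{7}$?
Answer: $-11$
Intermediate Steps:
$H{\left(A \right)} = \frac{A}{7}$ ($H{\left(A \right)} = A \frac{1}{7} = \frac{A}{7}$)
$x{\left(-7 \right)} H{\left(11 \right)} = - 7 \cdot \frac{1}{7} \cdot 11 = \left(-7\right) \frac{11}{7} = -11$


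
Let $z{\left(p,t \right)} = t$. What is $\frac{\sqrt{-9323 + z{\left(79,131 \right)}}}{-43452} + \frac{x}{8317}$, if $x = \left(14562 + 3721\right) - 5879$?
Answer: $\frac{12404}{8317} - \frac{i \sqrt{2298}}{21726} \approx 1.4914 - 0.0022065 i$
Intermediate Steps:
$x = 12404$ ($x = 18283 - 5879 = 12404$)
$\frac{\sqrt{-9323 + z{\left(79,131 \right)}}}{-43452} + \frac{x}{8317} = \frac{\sqrt{-9323 + 131}}{-43452} + \frac{12404}{8317} = \sqrt{-9192} \left(- \frac{1}{43452}\right) + 12404 \cdot \frac{1}{8317} = 2 i \sqrt{2298} \left(- \frac{1}{43452}\right) + \frac{12404}{8317} = - \frac{i \sqrt{2298}}{21726} + \frac{12404}{8317} = \frac{12404}{8317} - \frac{i \sqrt{2298}}{21726}$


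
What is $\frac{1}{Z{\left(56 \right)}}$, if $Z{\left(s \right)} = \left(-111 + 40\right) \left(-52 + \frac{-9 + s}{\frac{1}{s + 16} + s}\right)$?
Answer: $\frac{4033}{14649572} \approx 0.0002753$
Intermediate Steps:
$Z{\left(s \right)} = 3692 - \frac{71 \left(-9 + s\right)}{s + \frac{1}{16 + s}}$ ($Z{\left(s \right)} = - 71 \left(-52 + \frac{-9 + s}{\frac{1}{16 + s} + s}\right) = - 71 \left(-52 + \frac{-9 + s}{s + \frac{1}{16 + s}}\right) = 3692 - \frac{71 \left(-9 + s\right)}{s + \frac{1}{16 + s}}$)
$\frac{1}{Z{\left(56 \right)}} = \frac{1}{71 \frac{1}{1 + 56^{2} + 16 \cdot 56} \left(196 + 51 \cdot 56^{2} + 825 \cdot 56\right)} = \frac{1}{71 \frac{1}{1 + 3136 + 896} \left(196 + 51 \cdot 3136 + 46200\right)} = \frac{1}{71 \cdot \frac{1}{4033} \left(196 + 159936 + 46200\right)} = \frac{1}{71 \cdot \frac{1}{4033} \cdot 206332} = \frac{1}{\frac{14649572}{4033}} = \frac{4033}{14649572}$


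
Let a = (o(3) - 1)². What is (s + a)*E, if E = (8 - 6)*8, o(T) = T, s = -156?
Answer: -2432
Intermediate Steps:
E = 16 (E = 2*8 = 16)
a = 4 (a = (3 - 1)² = 2² = 4)
(s + a)*E = (-156 + 4)*16 = -152*16 = -2432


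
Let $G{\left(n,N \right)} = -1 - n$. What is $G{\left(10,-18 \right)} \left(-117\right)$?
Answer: $1287$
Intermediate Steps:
$G{\left(10,-18 \right)} \left(-117\right) = \left(-1 - 10\right) \left(-117\right) = \left(-11\right) \left(-117\right) = 1287$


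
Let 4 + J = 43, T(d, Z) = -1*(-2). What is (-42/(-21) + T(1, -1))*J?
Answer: 156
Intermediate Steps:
T(d, Z) = 2
J = 39 (J = -4 + 43 = 39)
(-42/(-21) + T(1, -1))*J = (-42/(-21) + 2)*39 = (-42*(-1/21) + 2)*39 = (2 + 2)*39 = 4*39 = 156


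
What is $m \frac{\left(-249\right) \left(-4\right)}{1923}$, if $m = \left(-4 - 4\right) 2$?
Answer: $- \frac{5312}{641} \approx -8.287$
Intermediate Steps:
$m = -16$ ($m = \left(-8\right) 2 = -16$)
$m \frac{\left(-249\right) \left(-4\right)}{1923} = - 16 \frac{\left(-249\right) \left(-4\right)}{1923} = - 16 \cdot 996 \cdot \frac{1}{1923} = \left(-16\right) \frac{332}{641} = - \frac{5312}{641}$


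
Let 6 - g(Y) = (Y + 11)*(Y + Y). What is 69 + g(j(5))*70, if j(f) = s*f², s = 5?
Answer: -2379511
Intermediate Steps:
j(f) = 5*f²
g(Y) = 6 - 2*Y*(11 + Y) (g(Y) = 6 - (Y + 11)*(Y + Y) = 6 - (11 + Y)*2*Y = 6 - 2*Y*(11 + Y))
69 + g(j(5))*70 = 69 + (6 - 110*5² - 2*(5*5²)²)*70 = 69 + (6 - 110*25 - 2*(5*25)²)*70 = 69 + (6 - 22*125 - 2*125²)*70 = 69 + (6 - 2750 - 2*15625)*70 = 69 + (6 - 2750 - 31250)*70 = 69 - 33994*70 = 69 - 2379580 = -2379511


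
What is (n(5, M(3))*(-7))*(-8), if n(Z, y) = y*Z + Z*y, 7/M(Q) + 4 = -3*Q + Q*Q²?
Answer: 280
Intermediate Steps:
M(Q) = 7/(-4 + Q³ - 3*Q) (M(Q) = 7/(-4 + (-3*Q + Q*Q²)) = 7/(-4 + (-3*Q + Q³)) = 7/(-4 + (Q³ - 3*Q)) = 7/(-4 + Q³ - 3*Q))
n(Z, y) = 2*Z*y (n(Z, y) = Z*y + Z*y = 2*Z*y)
(n(5, M(3))*(-7))*(-8) = ((2*5*(7/(-4 + 3³ - 3*3)))*(-7))*(-8) = ((2*5*(7/(-4 + 27 - 9)))*(-7))*(-8) = ((2*5*(7/14))*(-7))*(-8) = ((2*5*(7*(1/14)))*(-7))*(-8) = ((2*5*(½))*(-7))*(-8) = (5*(-7))*(-8) = -35*(-8) = 280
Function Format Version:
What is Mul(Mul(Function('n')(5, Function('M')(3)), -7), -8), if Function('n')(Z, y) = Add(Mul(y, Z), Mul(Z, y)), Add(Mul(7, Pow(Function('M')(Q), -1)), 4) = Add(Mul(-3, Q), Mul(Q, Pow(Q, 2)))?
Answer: 280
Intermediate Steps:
Function('M')(Q) = Mul(7, Pow(Add(-4, Pow(Q, 3), Mul(-3, Q)), -1)) (Function('M')(Q) = Mul(7, Pow(Add(-4, Add(Mul(-3, Q), Mul(Q, Pow(Q, 2)))), -1)) = Mul(7, Pow(Add(-4, Add(Mul(-3, Q), Pow(Q, 3))), -1)) = Mul(7, Pow(Add(-4, Add(Pow(Q, 3), Mul(-3, Q))), -1)) = Mul(7, Pow(Add(-4, Pow(Q, 3), Mul(-3, Q)), -1)))
Function('n')(Z, y) = Mul(2, Z, y) (Function('n')(Z, y) = Add(Mul(Z, y), Mul(Z, y)) = Mul(2, Z, y))
Mul(Mul(Function('n')(5, Function('M')(3)), -7), -8) = Mul(Mul(Mul(2, 5, Mul(7, Pow(Add(-4, Pow(3, 3), Mul(-3, 3)), -1))), -7), -8) = Mul(Mul(Mul(2, 5, Mul(7, Pow(Add(-4, 27, -9), -1))), -7), -8) = Mul(Mul(Mul(2, 5, Mul(7, Pow(14, -1))), -7), -8) = Mul(Mul(Mul(2, 5, Mul(7, Rational(1, 14))), -7), -8) = Mul(Mul(Mul(2, 5, Rational(1, 2)), -7), -8) = Mul(Mul(5, -7), -8) = Mul(-35, -8) = 280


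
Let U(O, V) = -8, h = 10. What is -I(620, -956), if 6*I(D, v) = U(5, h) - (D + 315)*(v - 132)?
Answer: -508636/3 ≈ -1.6955e+5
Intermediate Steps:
I(D, v) = -4/3 - (-132 + v)*(315 + D)/6 (I(D, v) = (-8 - (D + 315)*(v - 132))/6 = (-8 - (315 + D)*(-132 + v))/6 = (-8 - (-132 + v)*(315 + D))/6 = -4/3 - (-132 + v)*(315 + D)/6)
-I(620, -956) = -(20786/3 + 22*620 - 105/2*(-956) - ⅙*620*(-956)) = -(20786/3 + 13640 + 50190 + 296360/3) = -1*508636/3 = -508636/3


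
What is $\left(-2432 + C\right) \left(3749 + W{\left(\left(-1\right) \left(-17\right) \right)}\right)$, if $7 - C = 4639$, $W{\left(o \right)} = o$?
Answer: $-26603024$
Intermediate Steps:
$C = -4632$ ($C = 7 - 4639 = -4632$)
$\left(-2432 + C\right) \left(3749 + W{\left(\left(-1\right) \left(-17\right) \right)}\right) = \left(-2432 - 4632\right) \left(3749 - -17\right) = - 7064 \left(3749 + 17\right) = \left(-7064\right) 3766 = -26603024$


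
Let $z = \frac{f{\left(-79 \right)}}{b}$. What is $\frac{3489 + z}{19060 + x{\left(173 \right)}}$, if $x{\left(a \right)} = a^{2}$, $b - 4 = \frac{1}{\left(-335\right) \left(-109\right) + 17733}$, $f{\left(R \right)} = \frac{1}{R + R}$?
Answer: $\frac{59809970459}{839791336083} \approx 0.07122$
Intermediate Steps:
$f{\left(R \right)} = \frac{1}{2 R}$
$b = \frac{216993}{54248}$ ($b = 4 + \frac{1}{\left(-335\right) \left(-109\right) + 17733} = 4 + \frac{1}{36515 + 17733} = 4 + \frac{1}{54248} = \frac{216993}{54248} \approx 4.0$)
$z = - \frac{27124}{17142447}$ ($z = \frac{\frac{1}{2} \frac{1}{-79}}{\frac{216993}{54248}} = \frac{1}{2} \left(- \frac{1}{79}\right) \frac{54248}{216993} = \left(- \frac{1}{158}\right) \frac{54248}{216993} = - \frac{27124}{17142447} \approx -0.0015823$)
$\frac{3489 + z}{19060 + x{\left(173 \right)}} = \frac{3489 - \frac{27124}{17142447}}{19060 + 173^{2}} = \frac{59809970459}{17142447 \left(19060 + 29929\right)} = \frac{59809970459}{17142447 \cdot 48989} = \frac{59809970459}{17142447} \cdot \frac{1}{48989} = \frac{59809970459}{839791336083}$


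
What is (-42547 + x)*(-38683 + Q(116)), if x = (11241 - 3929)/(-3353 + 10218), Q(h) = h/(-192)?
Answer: 180777978631453/109840 ≈ 1.6458e+9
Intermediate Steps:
Q(h) = -h/192 (Q(h) = h*(-1/192) = -h/192)
x = 7312/6865 ≈ 1.0651
(-42547 + x)*(-38683 + Q(116)) = (-42547 + 7312/6865)*(-38683 - 1/192*116) = -292077843*(-38683 - 29/48)/6865 = -292077843/6865*(-1856813/48) = 180777978631453/109840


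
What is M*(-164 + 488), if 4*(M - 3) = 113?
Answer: 10125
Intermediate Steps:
M = 125/4 (M = 3 + (¼)*113 = 3 + 113/4 = 125/4 ≈ 31.250)
M*(-164 + 488) = 125*(-164 + 488)/4 = (125/4)*324 = 10125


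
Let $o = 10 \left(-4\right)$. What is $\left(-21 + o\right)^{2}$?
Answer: $3721$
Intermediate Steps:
$o = -40$
$\left(-21 + o\right)^{2} = \left(-21 - 40\right)^{2} = \left(-61\right)^{2} = 3721$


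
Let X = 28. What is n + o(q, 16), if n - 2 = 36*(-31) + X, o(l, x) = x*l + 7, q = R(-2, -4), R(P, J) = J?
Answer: -1143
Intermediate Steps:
q = -4
o(l, x) = 7 + l*x (o(l, x) = l*x + 7 = 7 + l*x)
n = -1086 (n = 2 + (36*(-31) + 28) = 2 + (-1116 + 28) = 2 - 1088 = -1086)
n + o(q, 16) = -1086 + (7 - 4*16) = -1086 + (7 - 64) = -1086 - 57 = -1143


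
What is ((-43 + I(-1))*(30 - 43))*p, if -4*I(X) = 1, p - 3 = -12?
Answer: -20241/4 ≈ -5060.3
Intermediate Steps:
p = -9 (p = 3 - 12 = -9)
I(X) = -¼ (I(X) = -¼*1 = -¼)
((-43 + I(-1))*(30 - 43))*p = ((-43 - ¼)*(30 - 43))*(-9) = -173/4*(-13)*(-9) = (2249/4)*(-9) = -20241/4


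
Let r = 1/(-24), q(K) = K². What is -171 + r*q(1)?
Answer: -4105/24 ≈ -171.04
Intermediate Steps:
r = -1/24 ≈ -0.041667
-171 + r*q(1) = -171 - 1/24*1² = -171 - 1/24*1 = -171 - 1/24 = -4105/24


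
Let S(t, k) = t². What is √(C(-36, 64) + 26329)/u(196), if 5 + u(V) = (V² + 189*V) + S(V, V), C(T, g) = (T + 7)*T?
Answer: √27373/113871 ≈ 0.0014529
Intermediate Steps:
C(T, g) = T*(7 + T) (C(T, g) = (7 + T)*T = T*(7 + T))
u(V) = -5 + 2*V² + 189*V (u(V) = -5 + ((V² + 189*V) + V²) = -5 + (2*V² + 189*V) = -5 + 2*V² + 189*V)
√(C(-36, 64) + 26329)/u(196) = √(-36*(7 - 36) + 26329)/(-5 + 2*196² + 189*196) = √(-36*(-29) + 26329)/(-5 + 2*38416 + 37044) = √(1044 + 26329)/(-5 + 76832 + 37044) = √27373/113871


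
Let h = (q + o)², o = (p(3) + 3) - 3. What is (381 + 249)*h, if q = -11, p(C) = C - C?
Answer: 76230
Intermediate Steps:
p(C) = 0
o = 0 (o = (0 + 3) - 3 = 3 - 3 = 0)
h = 121 (h = (-11 + 0)² = (-11)² = 121)
(381 + 249)*h = (381 + 249)*121 = 630*121 = 76230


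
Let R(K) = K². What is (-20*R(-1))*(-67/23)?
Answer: 1340/23 ≈ 58.261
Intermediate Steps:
(-20*R(-1))*(-67/23) = (-20*(-1)²)*(-67/23) = (-20*1)*(-67*1/23) = -20*(-67/23) = 1340/23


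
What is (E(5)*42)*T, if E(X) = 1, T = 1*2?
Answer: 84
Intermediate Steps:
T = 2
(E(5)*42)*T = (1*42)*2 = 42*2 = 84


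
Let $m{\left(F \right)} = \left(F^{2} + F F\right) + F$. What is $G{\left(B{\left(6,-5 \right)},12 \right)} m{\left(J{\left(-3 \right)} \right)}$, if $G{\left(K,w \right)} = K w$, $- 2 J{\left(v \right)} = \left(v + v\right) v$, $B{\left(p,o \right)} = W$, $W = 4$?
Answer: $7344$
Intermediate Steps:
$B{\left(p,o \right)} = 4$
$J{\left(v \right)} = - v^{2}$ ($J{\left(v \right)} = - \frac{\left(v + v\right) v}{2} = - \frac{2 v v}{2} = - \frac{2 v^{2}}{2} = - v^{2}$)
$m{\left(F \right)} = F + 2 F^{2}$ ($m{\left(F \right)} = \left(F^{2} + F^{2}\right) + F = 2 F^{2} + F = F + 2 F^{2}$)
$G{\left(B{\left(6,-5 \right)},12 \right)} m{\left(J{\left(-3 \right)} \right)} = 4 \cdot 12 - \left(-3\right)^{2} \left(1 + 2 \left(- \left(-3\right)^{2}\right)\right) = 48 \left(-1\right) 9 \left(1 + 2 \left(\left(-1\right) 9\right)\right) = 48 \left(- 9 \left(1 + 2 \left(-9\right)\right)\right) = 48 \left(- 9 \left(1 - 18\right)\right) = 48 \left(\left(-9\right) \left(-17\right)\right) = 48 \cdot 153 = 7344$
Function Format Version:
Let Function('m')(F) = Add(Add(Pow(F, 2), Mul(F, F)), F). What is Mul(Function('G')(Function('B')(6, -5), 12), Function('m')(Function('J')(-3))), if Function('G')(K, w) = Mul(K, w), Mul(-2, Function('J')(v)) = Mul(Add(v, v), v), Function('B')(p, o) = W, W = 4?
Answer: 7344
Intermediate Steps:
Function('B')(p, o) = 4
Function('J')(v) = Mul(-1, Pow(v, 2)) (Function('J')(v) = Mul(Rational(-1, 2), Mul(Add(v, v), v)) = Mul(Rational(-1, 2), Mul(Mul(2, v), v)) = Mul(Rational(-1, 2), Mul(2, Pow(v, 2))) = Mul(-1, Pow(v, 2)))
Function('m')(F) = Add(F, Mul(2, Pow(F, 2))) (Function('m')(F) = Add(Add(Pow(F, 2), Pow(F, 2)), F) = Add(Mul(2, Pow(F, 2)), F) = Add(F, Mul(2, Pow(F, 2))))
Mul(Function('G')(Function('B')(6, -5), 12), Function('m')(Function('J')(-3))) = Mul(Mul(4, 12), Mul(Mul(-1, Pow(-3, 2)), Add(1, Mul(2, Mul(-1, Pow(-3, 2)))))) = Mul(48, Mul(Mul(-1, 9), Add(1, Mul(2, Mul(-1, 9))))) = Mul(48, Mul(-9, Add(1, Mul(2, -9)))) = Mul(48, Mul(-9, Add(1, -18))) = Mul(48, Mul(-9, -17)) = Mul(48, 153) = 7344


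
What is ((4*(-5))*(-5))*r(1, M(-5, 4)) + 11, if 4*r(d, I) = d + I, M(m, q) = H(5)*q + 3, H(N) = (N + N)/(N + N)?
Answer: 211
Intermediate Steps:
H(N) = 1 (H(N) = (2*N)/((2*N)) = (2*N)*(1/(2*N)) = 1)
M(m, q) = 3 + q (M(m, q) = 1*q + 3 = q + 3 = 3 + q)
r(d, I) = I/4 + d/4 (r(d, I) = (d + I)/4 = (I + d)/4 = I/4 + d/4)
((4*(-5))*(-5))*r(1, M(-5, 4)) + 11 = ((4*(-5))*(-5))*((3 + 4)/4 + (1/4)*1) + 11 = (-20*(-5))*((1/4)*7 + 1/4) + 11 = 100*(7/4 + 1/4) + 11 = 100*2 + 11 = 200 + 11 = 211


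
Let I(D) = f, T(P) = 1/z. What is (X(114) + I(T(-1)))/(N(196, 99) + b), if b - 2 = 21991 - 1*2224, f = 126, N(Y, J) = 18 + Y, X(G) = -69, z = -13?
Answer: 19/6661 ≈ 0.0028524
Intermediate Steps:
T(P) = -1/13 (T(P) = 1/(-13) = 1*(-1/13) = -1/13)
b = 19769 (b = 2 + (21991 - 1*2224) = 2 + (21991 - 2224) = 2 + 19767 = 19769)
I(D) = 126
(X(114) + I(T(-1)))/(N(196, 99) + b) = (-69 + 126)/((18 + 196) + 19769) = 57/(214 + 19769) = 57/19983 = 57*(1/19983) = 19/6661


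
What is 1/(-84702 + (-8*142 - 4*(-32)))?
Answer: -1/85710 ≈ -1.1667e-5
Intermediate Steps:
1/(-84702 + (-8*142 - 4*(-32))) = 1/(-84702 + (-1136 + 128)) = 1/(-84702 - 1008) = 1/(-85710) = -1/85710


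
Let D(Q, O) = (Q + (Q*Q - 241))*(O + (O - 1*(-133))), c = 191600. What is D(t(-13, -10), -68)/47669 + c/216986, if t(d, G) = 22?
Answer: 4480438265/5171752817 ≈ 0.86633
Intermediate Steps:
D(Q, O) = (133 + 2*O)*(-241 + Q + Q²) (D(Q, O) = (Q + (Q² - 241))*(O + (O + 133)) = (Q + (-241 + Q²))*(O + (133 + O)) = (-241 + Q + Q²)*(133 + 2*O) = (133 + 2*O)*(-241 + Q + Q²))
D(t(-13, -10), -68)/47669 + c/216986 = (-32053 - 482*(-68) + 133*22 + 133*22² + 2*(-68)*22 + 2*(-68)*22²)/47669 + 191600/216986 = (-32053 + 32776 + 2926 + 133*484 - 2992 + 2*(-68)*484)*(1/47669) + 191600*(1/216986) = (-32053 + 32776 + 2926 + 64372 - 2992 - 65824)*(1/47669) + 95800/108493 = -795*1/47669 + 95800/108493 = -795/47669 + 95800/108493 = 4480438265/5171752817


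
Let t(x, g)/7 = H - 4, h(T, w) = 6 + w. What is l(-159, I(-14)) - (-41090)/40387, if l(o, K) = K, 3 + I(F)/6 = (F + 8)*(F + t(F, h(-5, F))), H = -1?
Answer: 70556792/40387 ≈ 1747.0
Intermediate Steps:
t(x, g) = -35 (t(x, g) = 7*(-1 - 4) = 7*(-5) = -35)
I(F) = -18 + 6*(-35 + F)*(8 + F) (I(F) = -18 + 6*((F + 8)*(F - 35)) = -18 + 6*((8 + F)*(-35 + F)) = -18 + 6*((-35 + F)*(8 + F)) = -18 + 6*(-35 + F)*(8 + F))
l(-159, I(-14)) - (-41090)/40387 = (-1698 - 162*(-14) + 6*(-14)²) - (-41090)/40387 = (-1698 + 2268 + 6*196) - (-41090)/40387 = (-1698 + 2268 + 1176) - 1*(-41090/40387) = 1746 + 41090/40387 = 70556792/40387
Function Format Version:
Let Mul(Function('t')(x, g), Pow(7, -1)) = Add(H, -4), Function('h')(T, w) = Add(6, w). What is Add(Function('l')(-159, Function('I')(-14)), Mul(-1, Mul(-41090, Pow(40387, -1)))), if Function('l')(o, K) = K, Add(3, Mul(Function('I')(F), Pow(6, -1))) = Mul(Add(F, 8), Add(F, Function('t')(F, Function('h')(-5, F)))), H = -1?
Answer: Rational(70556792, 40387) ≈ 1747.0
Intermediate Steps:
Function('t')(x, g) = -35 (Function('t')(x, g) = Mul(7, Add(-1, -4)) = Mul(7, -5) = -35)
Function('I')(F) = Add(-18, Mul(6, Add(-35, F), Add(8, F))) (Function('I')(F) = Add(-18, Mul(6, Mul(Add(F, 8), Add(F, -35)))) = Add(-18, Mul(6, Mul(Add(8, F), Add(-35, F)))) = Add(-18, Mul(6, Mul(Add(-35, F), Add(8, F)))) = Add(-18, Mul(6, Add(-35, F), Add(8, F))))
Add(Function('l')(-159, Function('I')(-14)), Mul(-1, Mul(-41090, Pow(40387, -1)))) = Add(Add(-1698, Mul(-162, -14), Mul(6, Pow(-14, 2))), Mul(-1, Mul(-41090, Pow(40387, -1)))) = Add(Add(-1698, 2268, Mul(6, 196)), Mul(-1, Mul(-41090, Rational(1, 40387)))) = Add(Add(-1698, 2268, 1176), Mul(-1, Rational(-41090, 40387))) = Add(1746, Rational(41090, 40387)) = Rational(70556792, 40387)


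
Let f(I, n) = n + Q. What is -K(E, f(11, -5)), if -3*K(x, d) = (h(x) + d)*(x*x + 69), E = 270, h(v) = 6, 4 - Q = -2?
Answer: 170261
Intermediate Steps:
Q = 6 (Q = 4 - 1*(-2) = 4 + 2 = 6)
f(I, n) = 6 + n (f(I, n) = n + 6 = 6 + n)
K(x, d) = -(6 + d)*(69 + x²)/3 (K(x, d) = -(6 + d)*(x*x + 69)/3 = -(6 + d)*(x² + 69)/3 = -(6 + d)*(69 + x²)/3)
-K(E, f(11, -5)) = -(-138 - 23*(6 - 5) - 2*270² - ⅓*(6 - 5)*270²) = -(-138 - 23*1 - 2*72900 - ⅓*1*72900) = -(-138 - 23 - 145800 - 24300) = -1*(-170261) = 170261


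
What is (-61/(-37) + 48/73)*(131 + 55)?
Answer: 1158594/2701 ≈ 428.95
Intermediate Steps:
(-61/(-37) + 48/73)*(131 + 55) = (-61*(-1/37) + 48*(1/73))*186 = (61/37 + 48/73)*186 = (6229/2701)*186 = 1158594/2701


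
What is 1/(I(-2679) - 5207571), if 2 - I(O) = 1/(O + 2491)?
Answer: -188/979022971 ≈ -1.9203e-7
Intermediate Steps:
I(O) = 2 - 1/(2491 + O) (I(O) = 2 - 1/(O + 2491) = 2 - 1/(2491 + O))
1/(I(-2679) - 5207571) = 1/((4981 + 2*(-2679))/(2491 - 2679) - 5207571) = 1/((4981 - 5358)/(-188) - 5207571) = 1/(-1/188*(-377) - 5207571) = 1/(377/188 - 5207571) = 1/(-979022971/188) = -188/979022971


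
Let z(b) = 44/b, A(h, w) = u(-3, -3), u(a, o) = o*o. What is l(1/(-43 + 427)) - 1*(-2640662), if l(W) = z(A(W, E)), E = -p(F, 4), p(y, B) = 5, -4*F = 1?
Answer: 23766002/9 ≈ 2.6407e+6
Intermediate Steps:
F = -¼ (F = -¼*1 = -¼ ≈ -0.25000)
u(a, o) = o²
E = -5 (E = -1*5 = -5)
A(h, w) = 9 (A(h, w) = (-3)² = 9)
l(W) = 44/9
l(1/(-43 + 427)) - 1*(-2640662) = 44/9 - 1*(-2640662) = 44/9 + 2640662 = 23766002/9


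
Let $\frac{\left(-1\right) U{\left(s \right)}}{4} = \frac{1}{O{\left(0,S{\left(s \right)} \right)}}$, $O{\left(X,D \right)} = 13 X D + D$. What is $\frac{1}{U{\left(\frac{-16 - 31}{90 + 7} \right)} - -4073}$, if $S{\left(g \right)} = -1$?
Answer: $\frac{1}{4077} \approx 0.00024528$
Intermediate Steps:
$O{\left(X,D \right)} = D + 13 D X$ ($O{\left(X,D \right)} = 13 D X + D = D + 13 D X$)
$U{\left(s \right)} = 4$ ($U{\left(s \right)} = - \frac{4}{\left(-1\right) \left(1 + 13 \cdot 0\right)} = - \frac{4}{\left(-1\right) \left(1 + 0\right)} = - \frac{4}{\left(-1\right) 1} = - \frac{4}{-1} = \left(-4\right) \left(-1\right) = 4$)
$\frac{1}{U{\left(\frac{-16 - 31}{90 + 7} \right)} - -4073} = \frac{1}{4 - -4073} = \frac{1}{4 + 4073} = \frac{1}{4077}$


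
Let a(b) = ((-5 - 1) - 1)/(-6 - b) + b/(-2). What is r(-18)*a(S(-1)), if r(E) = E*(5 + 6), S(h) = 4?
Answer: 1287/5 ≈ 257.40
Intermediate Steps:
r(E) = 11*E (r(E) = E*11 = 11*E)
a(b) = -7/(-6 - b) - b/2 (a(b) = (-6 - 1)/(-6 - b) + b*(-1/2) = -7/(-6 - b) - b/2)
r(-18)*a(S(-1)) = (11*(-18))*((14 - 1*4**2 - 6*4)/(2*(6 + 4))) = -99*(14 - 1*16 - 24)/10 = -99*(14 - 16 - 24)/10 = -99*(-26)/10 = -198*(-13/10) = 1287/5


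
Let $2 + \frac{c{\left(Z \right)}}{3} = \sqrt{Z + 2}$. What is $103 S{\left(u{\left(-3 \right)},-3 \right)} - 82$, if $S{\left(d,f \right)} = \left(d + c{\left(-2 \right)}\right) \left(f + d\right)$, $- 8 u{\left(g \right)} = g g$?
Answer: $\frac{188495}{64} \approx 2945.2$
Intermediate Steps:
$u{\left(g \right)} = - \frac{g^{2}}{8}$ ($u{\left(g \right)} = - \frac{g g}{8} = - \frac{g^{2}}{8}$)
$c{\left(Z \right)} = -6 + 3 \sqrt{2 + Z}$ ($c{\left(Z \right)} = -6 + 3 \sqrt{Z + 2} = -6 + 3 \sqrt{2 + Z}$)
$S{\left(d,f \right)} = \left(-6 + d\right) \left(d + f\right)$ ($S{\left(d,f \right)} = \left(d - \left(6 - 3 \sqrt{2 - 2}\right)\right) \left(f + d\right) = \left(d - \left(6 - 3 \sqrt{0}\right)\right) \left(d + f\right) = \left(d + \left(-6 + 3 \cdot 0\right)\right) \left(d + f\right) = \left(d + \left(-6 + 0\right)\right) \left(d + f\right) = \left(d - 6\right) \left(d + f\right) = \left(-6 + d\right) \left(d + f\right)$)
$103 S{\left(u{\left(-3 \right)},-3 \right)} - 82 = 103 \left(\left(- \frac{\left(-3\right)^{2}}{8}\right)^{2} - 6 \left(- \frac{\left(-3\right)^{2}}{8}\right) - -18 + - \frac{\left(-3\right)^{2}}{8} \left(-3\right)\right) - 82 = 103 \left(\left(\left(- \frac{1}{8}\right) 9\right)^{2} - 6 \left(\left(- \frac{1}{8}\right) 9\right) + 18 + \left(- \frac{1}{8}\right) 9 \left(-3\right)\right) - 82 = 103 \left(\left(- \frac{9}{8}\right)^{2} - - \frac{27}{4} + 18 - - \frac{27}{8}\right) - 82 = 103 \left(\frac{81}{64} + \frac{27}{4} + 18 + \frac{27}{8}\right) - 82 = 103 \cdot \frac{1881}{64} - 82 = \frac{193743}{64} - 82 = \frac{188495}{64}$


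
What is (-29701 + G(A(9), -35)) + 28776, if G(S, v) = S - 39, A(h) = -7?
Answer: -971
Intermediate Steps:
G(S, v) = -39 + S
(-29701 + G(A(9), -35)) + 28776 = (-29701 + (-39 - 7)) + 28776 = (-29701 - 46) + 28776 = -29747 + 28776 = -971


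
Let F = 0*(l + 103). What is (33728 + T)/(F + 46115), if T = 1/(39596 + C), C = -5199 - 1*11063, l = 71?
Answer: 787009153/1076047410 ≈ 0.73139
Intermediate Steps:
F = 0 (F = 0*(71 + 103) = 0*174 = 0)
C = -16262 (C = -5199 - 11063 = -16262)
T = 1/23334 (T = 1/(39596 - 16262) = 1/23334 ≈ 4.2856e-5)
(33728 + T)/(F + 46115) = (33728 + 1/23334)/(0 + 46115) = (787009153/23334)/46115 = (787009153/23334)*(1/46115) = 787009153/1076047410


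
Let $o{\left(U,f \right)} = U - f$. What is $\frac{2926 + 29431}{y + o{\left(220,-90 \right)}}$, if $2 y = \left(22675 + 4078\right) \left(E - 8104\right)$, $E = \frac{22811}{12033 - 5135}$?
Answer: $- \frac{446397172}{1494915400733} \approx -0.00029861$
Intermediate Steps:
$E = \frac{22811}{6898} \approx 3.3069$
$y = - \frac{1494919677493}{13796}$ ($y = \frac{\left(22675 + 4078\right) \left(\frac{22811}{6898} - 8104\right)}{2} = \frac{26753 \left(- \frac{55878581}{6898}\right)}{2} = \frac{1}{2} \left(- \frac{1494919677493}{6898}\right) = - \frac{1494919677493}{13796} \approx -1.0836 \cdot 10^{8}$)
$\frac{2926 + 29431}{y + o{\left(220,-90 \right)}} = \frac{2926 + 29431}{- \frac{1494919677493}{13796} + \left(220 - -90\right)} = \frac{32357}{- \frac{1494919677493}{13796} + \left(220 + 90\right)} = \frac{32357}{- \frac{1494919677493}{13796} + 310} = \frac{32357}{- \frac{1494915400733}{13796}} = 32357 \left(- \frac{13796}{1494915400733}\right) = - \frac{446397172}{1494915400733}$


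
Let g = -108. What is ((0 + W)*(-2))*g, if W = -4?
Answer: -864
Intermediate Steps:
((0 + W)*(-2))*g = ((0 - 4)*(-2))*(-108) = -4*(-2)*(-108) = 8*(-108) = -864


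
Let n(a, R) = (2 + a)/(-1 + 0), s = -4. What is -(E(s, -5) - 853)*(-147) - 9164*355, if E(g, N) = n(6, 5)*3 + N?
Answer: -3382874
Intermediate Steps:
n(a, R) = -2 - a (n(a, R) = (2 + a)/(-1) = (2 + a)*(-1) = -2 - a)
E(g, N) = -24 + N (E(g, N) = (-2 - 1*6)*3 + N = (-2 - 6)*3 + N = -8*3 + N = -24 + N)
-(E(s, -5) - 853)*(-147) - 9164*355 = -((-24 - 5) - 853)*(-147) - 9164*355 = -(-29 - 853)*(-147) - 1*3253220 = -(-882)*(-147) - 3253220 = -1*129654 - 3253220 = -129654 - 3253220 = -3382874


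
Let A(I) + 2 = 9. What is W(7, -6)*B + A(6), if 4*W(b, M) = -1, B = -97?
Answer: 125/4 ≈ 31.250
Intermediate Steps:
W(b, M) = -¼ (W(b, M) = (¼)*(-1) = -¼)
A(I) = 7 (A(I) = -2 + 9 = 7)
W(7, -6)*B + A(6) = -¼*(-97) + 7 = 97/4 + 7 = 125/4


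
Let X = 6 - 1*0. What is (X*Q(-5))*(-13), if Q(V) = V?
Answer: 390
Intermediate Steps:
X = 6 (X = 6 + 0 = 6)
(X*Q(-5))*(-13) = (6*(-5))*(-13) = -30*(-13) = 390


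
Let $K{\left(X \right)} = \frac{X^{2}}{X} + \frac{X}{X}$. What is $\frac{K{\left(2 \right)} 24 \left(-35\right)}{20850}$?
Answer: $- \frac{84}{695} \approx -0.12086$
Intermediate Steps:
$K{\left(X \right)} = 1 + X$ ($K{\left(X \right)} = X + 1 = 1 + X$)
$\frac{K{\left(2 \right)} 24 \left(-35\right)}{20850} = \frac{\left(1 + 2\right) 24 \left(-35\right)}{20850} = 3 \cdot 24 \left(-35\right) \frac{1}{20850} = 72 \left(-35\right) \frac{1}{20850} = \left(-2520\right) \frac{1}{20850} = - \frac{84}{695}$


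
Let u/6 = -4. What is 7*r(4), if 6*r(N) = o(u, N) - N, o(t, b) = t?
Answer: -98/3 ≈ -32.667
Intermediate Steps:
u = -24 (u = 6*(-4) = -24)
r(N) = -4 - N/6 (r(N) = (-24 - N)/6 = -4 - N/6)
7*r(4) = 7*(-4 - 1/6*4) = 7*(-4 - 2/3) = 7*(-14/3) = -98/3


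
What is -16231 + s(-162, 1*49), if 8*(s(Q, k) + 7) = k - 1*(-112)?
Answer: -129743/8 ≈ -16218.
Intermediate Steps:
s(Q, k) = 7 + k/8 (s(Q, k) = -7 + (k - 1*(-112))/8 = -7 + (k + 112)/8 = -7 + (112 + k)/8 = -7 + (14 + k/8) = 7 + k/8)
-16231 + s(-162, 1*49) = -16231 + (7 + (1*49)/8) = -16231 + (7 + (⅛)*49) = -16231 + (7 + 49/8) = -16231 + 105/8 = -129743/8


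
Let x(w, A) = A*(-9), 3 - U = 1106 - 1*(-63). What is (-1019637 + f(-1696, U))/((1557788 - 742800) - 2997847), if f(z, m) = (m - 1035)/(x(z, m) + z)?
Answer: 1281538361/2743541926 ≈ 0.46711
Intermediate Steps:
U = -1166 (U = 3 - (1106 - 1*(-63)) = 3 - (1106 + 63) = 3 - 1*1169 = 3 - 1169 = -1166)
x(w, A) = -9*A
f(z, m) = (-1035 + m)/(z - 9*m) (f(z, m) = (m - 1035)/(-9*m + z) = (-1035 + m)/(z - 9*m))
(-1019637 + f(-1696, U))/((1557788 - 742800) - 2997847) = (-1019637 + (1035 - 1*(-1166))/(-1*(-1696) + 9*(-1166)))/((1557788 - 742800) - 2997847) = (-1019637 + (1035 + 1166)/(1696 - 10494))/(814988 - 2997847) = (-1019637 + 2201/(-8798))/(-2182859) = (-1019637 - 1/8798*2201)*(-1/2182859) = (-1019637 - 2201/8798)*(-1/2182859) = -8970768527/8798*(-1/2182859) = 1281538361/2743541926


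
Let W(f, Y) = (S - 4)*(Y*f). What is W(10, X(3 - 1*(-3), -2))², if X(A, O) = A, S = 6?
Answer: 14400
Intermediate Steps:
W(f, Y) = 2*Y*f (W(f, Y) = (6 - 4)*(Y*f) = 2*(Y*f) = 2*Y*f)
W(10, X(3 - 1*(-3), -2))² = (2*(3 - 1*(-3))*10)² = (2*(3 + 3)*10)² = (2*6*10)² = 120² = 14400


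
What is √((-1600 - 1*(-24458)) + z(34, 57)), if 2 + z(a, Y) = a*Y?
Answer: 7*√506 ≈ 157.46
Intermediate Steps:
z(a, Y) = -2 + Y*a (z(a, Y) = -2 + a*Y = -2 + Y*a)
√((-1600 - 1*(-24458)) + z(34, 57)) = √((-1600 - 1*(-24458)) + (-2 + 57*34)) = √((-1600 + 24458) + (-2 + 1938)) = √(22858 + 1936) = √24794 = 7*√506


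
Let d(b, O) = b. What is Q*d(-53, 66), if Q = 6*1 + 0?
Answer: -318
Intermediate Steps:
Q = 6 (Q = 6 + 0 = 6)
Q*d(-53, 66) = 6*(-53) = -318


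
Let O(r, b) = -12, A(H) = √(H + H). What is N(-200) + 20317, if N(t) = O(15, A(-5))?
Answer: 20305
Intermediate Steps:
A(H) = √2*√H (A(H) = √(2*H) = √2*√H)
N(t) = -12
N(-200) + 20317 = -12 + 20317 = 20305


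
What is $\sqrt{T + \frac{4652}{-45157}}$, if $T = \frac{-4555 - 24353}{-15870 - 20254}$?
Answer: $\frac{\sqrt{958317861985729}}{37073897} \approx 0.835$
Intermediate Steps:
$T = \frac{657}{821}$ ($T = - \frac{28908}{-36124} = \left(-28908\right) \left(- \frac{1}{36124}\right) = \frac{657}{821} \approx 0.80024$)
$\sqrt{T + \frac{4652}{-45157}} = \sqrt{\frac{657}{821} + \frac{4652}{-45157}} = \sqrt{\frac{657}{821} + 4652 \left(- \frac{1}{45157}\right)} = \sqrt{\frac{657}{821} - \frac{4652}{45157}} = \sqrt{\frac{25848857}{37073897}} = \frac{\sqrt{958317861985729}}{37073897}$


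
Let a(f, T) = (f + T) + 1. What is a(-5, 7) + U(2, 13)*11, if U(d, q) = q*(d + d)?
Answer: 575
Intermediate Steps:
a(f, T) = 1 + T + f (a(f, T) = (T + f) + 1 = 1 + T + f)
U(d, q) = 2*d*q (U(d, q) = q*(2*d) = 2*d*q)
a(-5, 7) + U(2, 13)*11 = (1 + 7 - 5) + (2*2*13)*11 = 3 + 52*11 = 3 + 572 = 575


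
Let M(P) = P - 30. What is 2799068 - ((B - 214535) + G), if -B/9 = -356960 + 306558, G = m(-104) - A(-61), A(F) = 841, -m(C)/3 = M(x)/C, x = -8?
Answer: 133163009/52 ≈ 2.5608e+6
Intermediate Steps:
M(P) = -30 + P
m(C) = 114/C (m(C) = -3*(-30 - 8)/C = -(-114)/C = 114/C)
G = -43789/52 (G = 114/(-104) - 1*841 = 114*(-1/104) - 841 = -57/52 - 841 = -43789/52 ≈ -842.10)
B = 453618 (B = -9*(-356960 + 306558) = -9*(-50402) = 453618)
2799068 - ((B - 214535) + G) = 2799068 - ((453618 - 214535) - 43789/52) = 2799068 - (239083 - 43789/52) = 2799068 - 1*12388527/52 = 2799068 - 12388527/52 = 133163009/52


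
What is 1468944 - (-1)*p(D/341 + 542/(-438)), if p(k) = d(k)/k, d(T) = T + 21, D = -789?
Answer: 55652226233/37886 ≈ 1.4689e+6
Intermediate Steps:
d(T) = 21 + T
p(k) = (21 + k)/k
1468944 - (-1)*p(D/341 + 542/(-438)) = 1468944 - (-1)*(21 + (-789/341 + 542/(-438)))/(-789/341 + 542/(-438)) = 1468944 - (-1)*(21 + (-789*1/341 + 542*(-1/438)))/(-789*1/341 + 542*(-1/438)) = 1468944 - (-1)*(21 + (-789/341 - 271/219))/(-789/341 - 271/219) = 1468944 - (-1)*(21 - 265202/74679)/(-265202/74679) = 1468944 - (-1)*(-74679/265202*1303057/74679) = 1468944 - (-1)*(-186151)/37886 = 1468944 - 1*186151/37886 = 1468944 - 186151/37886 = 55652226233/37886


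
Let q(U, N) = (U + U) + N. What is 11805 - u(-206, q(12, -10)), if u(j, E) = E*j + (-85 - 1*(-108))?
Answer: 14666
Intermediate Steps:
q(U, N) = N + 2*U (q(U, N) = 2*U + N = N + 2*U)
u(j, E) = 23 + E*j (u(j, E) = E*j + (-85 + 108) = E*j + 23 = 23 + E*j)
11805 - u(-206, q(12, -10)) = 11805 - (23 + (-10 + 2*12)*(-206)) = 11805 - (23 + (-10 + 24)*(-206)) = 11805 - (23 + 14*(-206)) = 11805 - (23 - 2884) = 11805 - 1*(-2861) = 11805 + 2861 = 14666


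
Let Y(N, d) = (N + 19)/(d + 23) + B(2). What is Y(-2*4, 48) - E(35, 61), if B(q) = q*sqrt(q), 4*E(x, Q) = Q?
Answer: -4287/284 + 2*sqrt(2) ≈ -12.267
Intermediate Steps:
E(x, Q) = Q/4
B(q) = q**(3/2)
Y(N, d) = 2*sqrt(2) + (19 + N)/(23 + d) (Y(N, d) = (N + 19)/(d + 23) + 2**(3/2) = (19 + N)/(23 + d) + 2*sqrt(2) = 2*sqrt(2) + (19 + N)/(23 + d))
Y(-2*4, 48) - E(35, 61) = (19 - 2*4 + 46*sqrt(2) + 2*48*sqrt(2))/(23 + 48) - 61/4 = (19 - 8 + 46*sqrt(2) + 96*sqrt(2))/71 - 1*61/4 = (11 + 142*sqrt(2))/71 - 61/4 = (11/71 + 2*sqrt(2)) - 61/4 = -4287/284 + 2*sqrt(2)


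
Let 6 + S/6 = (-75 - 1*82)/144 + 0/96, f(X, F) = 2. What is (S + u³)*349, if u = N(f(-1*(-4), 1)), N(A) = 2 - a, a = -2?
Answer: 179735/24 ≈ 7489.0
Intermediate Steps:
S = -1021/24 (S = -36 + 6*((-75 - 1*82)/144 + 0/96) = -36 + 6*((-75 - 82)*(1/144) + 0*(1/96)) = -36 + 6*(-157*1/144 + 0) = -36 + 6*(-157/144 + 0) = -36 + 6*(-157/144) = -36 - 157/24 = -1021/24 ≈ -42.542)
N(A) = 4 (N(A) = 2 - 1*(-2) = 2 + 2 = 4)
u = 4
(S + u³)*349 = (-1021/24 + 4³)*349 = (-1021/24 + 64)*349 = (515/24)*349 = 179735/24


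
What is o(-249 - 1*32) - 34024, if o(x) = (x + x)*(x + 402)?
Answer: -102026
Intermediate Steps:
o(x) = 2*x*(402 + x) (o(x) = (2*x)*(402 + x) = 2*x*(402 + x))
o(-249 - 1*32) - 34024 = 2*(-249 - 1*32)*(402 + (-249 - 1*32)) - 34024 = 2*(-249 - 32)*(402 + (-249 - 32)) - 34024 = 2*(-281)*(402 - 281) - 34024 = 2*(-281)*121 - 34024 = -68002 - 34024 = -102026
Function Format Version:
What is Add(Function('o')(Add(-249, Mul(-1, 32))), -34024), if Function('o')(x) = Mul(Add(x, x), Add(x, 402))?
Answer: -102026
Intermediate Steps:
Function('o')(x) = Mul(2, x, Add(402, x)) (Function('o')(x) = Mul(Mul(2, x), Add(402, x)) = Mul(2, x, Add(402, x)))
Add(Function('o')(Add(-249, Mul(-1, 32))), -34024) = Add(Mul(2, Add(-249, Mul(-1, 32)), Add(402, Add(-249, Mul(-1, 32)))), -34024) = Add(Mul(2, Add(-249, -32), Add(402, Add(-249, -32))), -34024) = Add(Mul(2, -281, Add(402, -281)), -34024) = Add(Mul(2, -281, 121), -34024) = Add(-68002, -34024) = -102026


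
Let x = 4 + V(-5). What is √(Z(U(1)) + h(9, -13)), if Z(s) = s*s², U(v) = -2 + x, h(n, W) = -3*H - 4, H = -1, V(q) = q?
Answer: 2*I*√7 ≈ 5.2915*I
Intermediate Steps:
x = -1 (x = 4 - 5 = -1)
h(n, W) = -1 (h(n, W) = -3*(-1) - 4 = 3 - 4 = -1)
U(v) = -3 (U(v) = -2 - 1 = -3)
Z(s) = s³
√(Z(U(1)) + h(9, -13)) = √((-3)³ - 1) = √(-27 - 1) = √(-28) = 2*I*√7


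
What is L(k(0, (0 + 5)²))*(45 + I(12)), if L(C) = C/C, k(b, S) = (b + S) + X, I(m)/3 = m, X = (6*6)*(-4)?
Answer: 81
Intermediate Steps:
X = -144 (X = 36*(-4) = -144)
I(m) = 3*m
k(b, S) = -144 + S + b (k(b, S) = (b + S) - 144 = (S + b) - 144 = -144 + S + b)
L(C) = 1
L(k(0, (0 + 5)²))*(45 + I(12)) = 1*(45 + 3*12) = 1*(45 + 36) = 1*81 = 81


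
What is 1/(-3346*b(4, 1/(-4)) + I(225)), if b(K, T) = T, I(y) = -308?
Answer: 2/1057 ≈ 0.0018921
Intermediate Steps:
1/(-3346*b(4, 1/(-4)) + I(225)) = 1/(-3346/(-4) - 308) = 1/(-3346*(-1/4) - 308) = 1/(1673/2 - 308) = 1/(1057/2) = 2/1057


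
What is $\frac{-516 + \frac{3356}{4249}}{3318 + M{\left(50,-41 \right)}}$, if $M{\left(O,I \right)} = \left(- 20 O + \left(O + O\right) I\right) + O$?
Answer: $\frac{547282}{1839817} \approx 0.29747$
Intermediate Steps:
$M{\left(O,I \right)} = - 19 O + 2 I O$ ($M{\left(O,I \right)} = \left(- 20 O + 2 O I\right) + O = \left(- 20 O + 2 I O\right) + O = - 19 O + 2 I O$)
$\frac{-516 + \frac{3356}{4249}}{3318 + M{\left(50,-41 \right)}} = \frac{-516 + \frac{3356}{4249}}{3318 + 50 \left(-19 + 2 \left(-41\right)\right)} = \frac{-516 + 3356 \cdot \frac{1}{4249}}{3318 + 50 \left(-19 - 82\right)} = \frac{-516 + \frac{3356}{4249}}{3318 + 50 \left(-101\right)} = - \frac{2189128}{4249 \left(3318 - 5050\right)} = - \frac{2189128}{4249 \left(-1732\right)} = \left(- \frac{2189128}{4249}\right) \left(- \frac{1}{1732}\right) = \frac{547282}{1839817}$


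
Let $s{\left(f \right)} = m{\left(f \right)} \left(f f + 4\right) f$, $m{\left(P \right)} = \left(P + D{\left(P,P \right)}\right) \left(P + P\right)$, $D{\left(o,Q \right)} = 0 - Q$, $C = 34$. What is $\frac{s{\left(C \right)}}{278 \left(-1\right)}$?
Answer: $0$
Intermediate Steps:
$D{\left(o,Q \right)} = - Q$
$m{\left(P \right)} = 0$ ($m{\left(P \right)} = \left(P - P\right) \left(P + P\right) = 0 \cdot 2 P = 0$)
$s{\left(f \right)} = 0$ ($s{\left(f \right)} = 0 \left(f f + 4\right) f = 0 \left(f^{2} + 4\right) f = 0 \left(4 + f^{2}\right) f = 0 f \left(4 + f^{2}\right) = 0$)
$\frac{s{\left(C \right)}}{278 \left(-1\right)} = \frac{0}{278 \left(-1\right)} = \frac{0}{-278} = 0 \left(- \frac{1}{278}\right) = 0$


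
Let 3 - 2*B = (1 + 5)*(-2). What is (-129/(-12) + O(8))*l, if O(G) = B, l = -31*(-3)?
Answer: 6789/4 ≈ 1697.3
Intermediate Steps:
l = 93
B = 15/2 (B = 3/2 - (1 + 5)*(-2)/2 = 3/2 - 3*(-2) = 3/2 - 1/2*(-12) = 3/2 + 6 = 15/2 ≈ 7.5000)
O(G) = 15/2
(-129/(-12) + O(8))*l = (-129/(-12) + 15/2)*93 = (-129*(-1/12) + 15/2)*93 = (43/4 + 15/2)*93 = (73/4)*93 = 6789/4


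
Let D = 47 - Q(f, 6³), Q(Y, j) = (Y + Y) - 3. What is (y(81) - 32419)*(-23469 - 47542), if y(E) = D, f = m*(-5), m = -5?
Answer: 2302105609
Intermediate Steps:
f = 25 (f = -5*(-5) = 25)
Q(Y, j) = -3 + 2*Y (Q(Y, j) = 2*Y - 3 = -3 + 2*Y)
D = 0 (D = 47 - (-3 + 2*25) = 47 - (-3 + 50) = 47 - 1*47 = 47 - 47 = 0)
y(E) = 0
(y(81) - 32419)*(-23469 - 47542) = (0 - 32419)*(-23469 - 47542) = -32419*(-71011) = 2302105609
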